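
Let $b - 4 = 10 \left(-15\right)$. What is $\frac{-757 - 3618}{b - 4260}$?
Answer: $\frac{4375}{4406} \approx 0.99296$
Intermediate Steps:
$b = -146$ ($b = 4 + 10 \left(-15\right) = 4 - 150 = -146$)
$\frac{-757 - 3618}{b - 4260} = \frac{-757 - 3618}{-146 - 4260} = - \frac{4375}{-4406} = \left(-4375\right) \left(- \frac{1}{4406}\right) = \frac{4375}{4406}$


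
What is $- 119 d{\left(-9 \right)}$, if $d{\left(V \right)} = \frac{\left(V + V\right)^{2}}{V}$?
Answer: $4284$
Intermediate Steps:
$d{\left(V \right)} = 4 V$ ($d{\left(V \right)} = \frac{\left(2 V\right)^{2}}{V} = \frac{4 V^{2}}{V} = 4 V$)
$- 119 d{\left(-9 \right)} = - 119 \cdot 4 \left(-9\right) = \left(-119\right) \left(-36\right) = 4284$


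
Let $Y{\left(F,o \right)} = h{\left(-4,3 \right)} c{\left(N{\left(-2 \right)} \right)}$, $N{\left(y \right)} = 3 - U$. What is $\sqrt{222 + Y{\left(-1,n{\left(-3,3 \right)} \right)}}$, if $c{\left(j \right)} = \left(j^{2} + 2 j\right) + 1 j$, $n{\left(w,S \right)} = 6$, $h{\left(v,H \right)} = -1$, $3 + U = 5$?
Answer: $\sqrt{218} \approx 14.765$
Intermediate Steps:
$U = 2$ ($U = -3 + 5 = 2$)
$N{\left(y \right)} = 1$ ($N{\left(y \right)} = 3 - 2 = 1$)
$c{\left(j \right)} = j^{2} + 3 j$ ($c{\left(j \right)} = \left(j^{2} + 2 j\right) + j = j^{2} + 3 j$)
$Y{\left(F,o \right)} = -4$ ($Y{\left(F,o \right)} = - 1 \left(3 + 1\right) = - 1 \cdot 4 = \left(-1\right) 4 = -4$)
$\sqrt{222 + Y{\left(-1,n{\left(-3,3 \right)} \right)}} = \sqrt{222 - 4} = \sqrt{218}$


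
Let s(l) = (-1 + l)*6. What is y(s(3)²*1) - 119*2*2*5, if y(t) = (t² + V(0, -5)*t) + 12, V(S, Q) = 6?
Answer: 19232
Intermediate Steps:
s(l) = -6 + 6*l
y(t) = 12 + t² + 6*t (y(t) = (t² + 6*t) + 12 = 12 + t² + 6*t)
y(s(3)²*1) - 119*2*2*5 = (12 + ((-6 + 6*3)²*1)² + 6*((-6 + 6*3)²*1)) - 119*2*2*5 = (12 + ((-6 + 18)²*1)² + 6*((-6 + 18)²*1)) - 476*5 = (12 + (12²*1)² + 6*(12²*1)) - 119*20 = (12 + (144*1)² + 6*(144*1)) - 2380 = (12 + 144² + 6*144) - 2380 = (12 + 20736 + 864) - 2380 = 21612 - 2380 = 19232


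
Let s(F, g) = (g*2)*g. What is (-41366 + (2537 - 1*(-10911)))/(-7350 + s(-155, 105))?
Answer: -4653/2450 ≈ -1.8992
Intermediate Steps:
s(F, g) = 2*g² (s(F, g) = (2*g)*g = 2*g²)
(-41366 + (2537 - 1*(-10911)))/(-7350 + s(-155, 105)) = (-41366 + (2537 - 1*(-10911)))/(-7350 + 2*105²) = (-41366 + (2537 + 10911))/(-7350 + 2*11025) = (-41366 + 13448)/(-7350 + 22050) = -27918/14700 = -27918*1/14700 = -4653/2450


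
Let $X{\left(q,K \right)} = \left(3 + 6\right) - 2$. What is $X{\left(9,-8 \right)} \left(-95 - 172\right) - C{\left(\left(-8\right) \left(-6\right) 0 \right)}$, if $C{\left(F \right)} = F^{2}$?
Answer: $-1869$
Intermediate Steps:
$X{\left(q,K \right)} = 7$ ($X{\left(q,K \right)} = 9 - 2 = 7$)
$X{\left(9,-8 \right)} \left(-95 - 172\right) - C{\left(\left(-8\right) \left(-6\right) 0 \right)} = 7 \left(-95 - 172\right) - \left(\left(-8\right) \left(-6\right) 0\right)^{2} = 7 \left(-267\right) - \left(48 \cdot 0\right)^{2} = -1869 - 0^{2} = -1869 - 0 = -1869 + 0 = -1869$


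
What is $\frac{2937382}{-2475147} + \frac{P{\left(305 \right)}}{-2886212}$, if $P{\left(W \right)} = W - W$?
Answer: $- \frac{2937382}{2475147} \approx -1.1868$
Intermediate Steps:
$P{\left(W \right)} = 0$
$\frac{2937382}{-2475147} + \frac{P{\left(305 \right)}}{-2886212} = \frac{2937382}{-2475147} + \frac{0}{-2886212} = 2937382 \left(- \frac{1}{2475147}\right) + 0 \left(- \frac{1}{2886212}\right) = - \frac{2937382}{2475147} + 0 = - \frac{2937382}{2475147}$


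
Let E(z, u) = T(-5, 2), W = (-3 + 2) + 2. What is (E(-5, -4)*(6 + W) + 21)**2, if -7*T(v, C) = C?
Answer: 361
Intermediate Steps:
W = 1 (W = -1 + 2 = 1)
T(v, C) = -C/7
E(z, u) = -2/7 (E(z, u) = -1/7*2 = -2/7)
(E(-5, -4)*(6 + W) + 21)**2 = (-2*(6 + 1)/7 + 21)**2 = (-2/7*7 + 21)**2 = (-2 + 21)**2 = 19**2 = 361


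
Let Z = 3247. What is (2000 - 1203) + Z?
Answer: 4044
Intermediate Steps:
(2000 - 1203) + Z = (2000 - 1203) + 3247 = 797 + 3247 = 4044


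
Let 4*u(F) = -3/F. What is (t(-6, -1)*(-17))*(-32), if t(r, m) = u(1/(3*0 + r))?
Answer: 2448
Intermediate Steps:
u(F) = -3/(4*F) (u(F) = (-3/F)/4 = -3/(4*F))
t(r, m) = -3*r/4
(t(-6, -1)*(-17))*(-32) = (-¾*(-6)*(-17))*(-32) = ((9/2)*(-17))*(-32) = -153/2*(-32) = 2448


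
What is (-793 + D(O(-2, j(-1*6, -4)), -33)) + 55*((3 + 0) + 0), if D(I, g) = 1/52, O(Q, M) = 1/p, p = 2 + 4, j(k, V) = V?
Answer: -32655/52 ≈ -627.98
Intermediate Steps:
p = 6
O(Q, M) = ⅙ (O(Q, M) = 1/6 = ⅙)
D(I, g) = 1/52
(-793 + D(O(-2, j(-1*6, -4)), -33)) + 55*((3 + 0) + 0) = (-793 + 1/52) + 55*((3 + 0) + 0) = -41235/52 + 55*(3 + 0) = -41235/52 + 55*3 = -41235/52 + 165 = -32655/52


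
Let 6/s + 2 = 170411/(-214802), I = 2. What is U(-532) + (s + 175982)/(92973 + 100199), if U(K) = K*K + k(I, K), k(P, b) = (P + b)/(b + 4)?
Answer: 721697444537710661/2549934146760 ≈ 2.8303e+5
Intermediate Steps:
s = -429604/200005 (s = 6/(-2 + 170411/(-214802)) = 6/(-2 + 170411*(-1/214802)) = 6/(-2 - 170411/214802) = 6/(-600015/214802) = 6*(-214802/600015) = -429604/200005 ≈ -2.1480)
k(P, b) = (P + b)/(4 + b)
U(K) = K² + (2 + K)/(4 + K) (U(K) = K*K + (2 + K)/(4 + K) = K² + (2 + K)/(4 + K))
U(-532) + (s + 175982)/(92973 + 100199) = (2 - 532 + (-532)²*(4 - 532))/(4 - 532) + (-429604/200005 + 175982)/(92973 + 100199) = (2 - 532 + 283024*(-528))/(-528) + (35196850306/200005)/193172 = -(2 - 532 - 149436672)/528 + (35196850306/200005)*(1/193172) = -1/528*(-149437202) + 17598425153/19317682930 = 74718601/264 + 17598425153/19317682930 = 721697444537710661/2549934146760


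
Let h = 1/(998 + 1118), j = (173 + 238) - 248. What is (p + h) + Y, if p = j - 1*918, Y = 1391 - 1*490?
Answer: 308937/2116 ≈ 146.00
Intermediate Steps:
j = 163 (j = 411 - 248 = 163)
Y = 901 (Y = 1391 - 490 = 901)
p = -755 (p = 163 - 1*918 = 163 - 918 = -755)
h = 1/2116 ≈ 0.00047259
(p + h) + Y = (-755 + 1/2116) + 901 = -1597579/2116 + 901 = 308937/2116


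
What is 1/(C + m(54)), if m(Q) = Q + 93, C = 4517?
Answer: 1/4664 ≈ 0.00021441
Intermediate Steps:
m(Q) = 93 + Q
1/(C + m(54)) = 1/(4517 + (93 + 54)) = 1/(4517 + 147) = 1/4664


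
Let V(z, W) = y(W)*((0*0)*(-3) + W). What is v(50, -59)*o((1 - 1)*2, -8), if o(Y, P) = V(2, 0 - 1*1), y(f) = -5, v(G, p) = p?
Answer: -295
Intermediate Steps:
V(z, W) = -5*W (V(z, W) = -5*((0*0)*(-3) + W) = -5*(0*(-3) + W) = -5*(0 + W) = -5*W)
o(Y, P) = 5 (o(Y, P) = -5*(0 - 1*1) = -5*(0 - 1) = -5*(-1) = 5)
v(50, -59)*o((1 - 1)*2, -8) = -59*5 = -295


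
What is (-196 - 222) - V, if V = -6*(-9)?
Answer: -472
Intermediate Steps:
V = 54
(-196 - 222) - V = (-196 - 222) - 1*54 = -418 - 54 = -472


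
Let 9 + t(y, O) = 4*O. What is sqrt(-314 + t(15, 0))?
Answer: I*sqrt(323) ≈ 17.972*I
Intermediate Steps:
t(y, O) = -9 + 4*O
sqrt(-314 + t(15, 0)) = sqrt(-314 + (-9 + 4*0)) = sqrt(-314 + (-9 + 0)) = sqrt(-314 - 9) = sqrt(-323) = I*sqrt(323)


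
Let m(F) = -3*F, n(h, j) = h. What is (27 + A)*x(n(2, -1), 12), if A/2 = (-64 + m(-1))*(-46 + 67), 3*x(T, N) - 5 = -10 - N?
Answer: 14365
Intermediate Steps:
x(T, N) = -5/3 - N/3 (x(T, N) = 5/3 + (-10 - N)/3 = 5/3 + (-10/3 - N/3) = -5/3 - N/3)
A = -2562 (A = 2*((-64 - 3*(-1))*(-46 + 67)) = 2*((-64 + 3)*21) = 2*(-61*21) = 2*(-1281) = -2562)
(27 + A)*x(n(2, -1), 12) = (27 - 2562)*(-5/3 - ⅓*12) = -2535*(-5/3 - 4) = -2535*(-17/3) = 14365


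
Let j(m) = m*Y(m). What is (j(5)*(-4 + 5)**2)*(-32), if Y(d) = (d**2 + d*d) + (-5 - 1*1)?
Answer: -7040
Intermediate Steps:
Y(d) = -6 + 2*d**2 (Y(d) = (d**2 + d**2) + (-5 - 1) = 2*d**2 - 6 = -6 + 2*d**2)
j(m) = m*(-6 + 2*m**2)
(j(5)*(-4 + 5)**2)*(-32) = ((2*5*(-3 + 5**2))*(-4 + 5)**2)*(-32) = ((2*5*(-3 + 25))*1**2)*(-32) = ((2*5*22)*1)*(-32) = (220*1)*(-32) = 220*(-32) = -7040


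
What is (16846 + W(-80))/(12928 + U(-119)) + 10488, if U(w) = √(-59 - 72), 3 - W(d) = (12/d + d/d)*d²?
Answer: 584347234424/55711105 - 3803*I*√131/55711105 ≈ 10489.0 - 0.0007813*I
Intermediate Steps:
W(d) = 3 - d²*(1 + 12/d) (W(d) = 3 - (12/d + d/d)*d² = 3 - (12/d + 1)*d² = 3 - (1 + 12/d)*d² = 3 - d²*(1 + 12/d))
U(w) = I*√131 (U(w) = √(-131) = I*√131)
(16846 + W(-80))/(12928 + U(-119)) + 10488 = (16846 + (3 - 1*(-80)² - 12*(-80)))/(12928 + I*√131) + 10488 = (16846 + (3 - 1*6400 + 960))/(12928 + I*√131) + 10488 = (16846 + (3 - 6400 + 960))/(12928 + I*√131) + 10488 = (16846 - 5437)/(12928 + I*√131) + 10488 = 11409/(12928 + I*√131) + 10488 = 10488 + 11409/(12928 + I*√131)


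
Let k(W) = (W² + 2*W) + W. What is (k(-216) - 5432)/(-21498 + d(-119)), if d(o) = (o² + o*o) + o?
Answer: 40576/6705 ≈ 6.0516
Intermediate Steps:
k(W) = W² + 3*W
d(o) = o + 2*o² (d(o) = (o² + o²) + o = 2*o² + o = o + 2*o²)
(k(-216) - 5432)/(-21498 + d(-119)) = (-216*(3 - 216) - 5432)/(-21498 - 119*(1 + 2*(-119))) = (-216*(-213) - 5432)/(-21498 - 119*(1 - 238)) = (46008 - 5432)/(-21498 - 119*(-237)) = 40576/(-21498 + 28203) = 40576/6705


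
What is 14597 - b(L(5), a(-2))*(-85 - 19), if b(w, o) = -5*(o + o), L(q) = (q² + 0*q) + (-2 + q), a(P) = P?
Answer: 16677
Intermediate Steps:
L(q) = -2 + q + q² (L(q) = (q² + 0) + (-2 + q) = q² + (-2 + q) = -2 + q + q²)
b(w, o) = -10*o
14597 - b(L(5), a(-2))*(-85 - 19) = 14597 - (-10*(-2))*(-85 - 19) = 14597 - 20*(-104) = 14597 - 1*(-2080) = 14597 + 2080 = 16677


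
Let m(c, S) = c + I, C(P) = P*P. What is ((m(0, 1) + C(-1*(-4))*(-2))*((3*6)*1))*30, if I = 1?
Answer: -16740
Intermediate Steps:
C(P) = P²
m(c, S) = 1 + c (m(c, S) = c + 1 = 1 + c)
((m(0, 1) + C(-1*(-4))*(-2))*((3*6)*1))*30 = (((1 + 0) + (-1*(-4))²*(-2))*((3*6)*1))*30 = ((1 + 4²*(-2))*(18*1))*30 = ((1 + 16*(-2))*18)*30 = ((1 - 32)*18)*30 = -31*18*30 = -558*30 = -16740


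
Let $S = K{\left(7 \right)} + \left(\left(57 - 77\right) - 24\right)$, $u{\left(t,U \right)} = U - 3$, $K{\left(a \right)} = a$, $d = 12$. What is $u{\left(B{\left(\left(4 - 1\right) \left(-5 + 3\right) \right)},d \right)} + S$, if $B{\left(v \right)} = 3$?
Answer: $-28$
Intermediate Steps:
$u{\left(t,U \right)} = -3 + U$
$S = -37$ ($S = 7 + \left(\left(57 - 77\right) - 24\right) = 7 - 44 = -37$)
$u{\left(B{\left(\left(4 - 1\right) \left(-5 + 3\right) \right)},d \right)} + S = \left(-3 + 12\right) - 37 = 9 - 37 = -28$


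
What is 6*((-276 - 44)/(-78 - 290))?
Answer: 120/23 ≈ 5.2174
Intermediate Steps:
6*((-276 - 44)/(-78 - 290)) = 6*(-320/(-368)) = 6*(-320*(-1/368)) = 6*(20/23) = 120/23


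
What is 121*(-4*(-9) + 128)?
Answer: 19844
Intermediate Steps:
121*(-4*(-9) + 128) = 121*(36 + 128) = 121*164 = 19844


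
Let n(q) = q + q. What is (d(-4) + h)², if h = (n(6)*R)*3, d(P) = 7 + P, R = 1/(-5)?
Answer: 441/25 ≈ 17.640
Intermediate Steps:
R = -⅕ ≈ -0.20000
n(q) = 2*q
h = -36/5 (h = ((2*6)*(-⅕))*3 = (12*(-⅕))*3 = -12/5*3 = -36/5 ≈ -7.2000)
(d(-4) + h)² = ((7 - 4) - 36/5)² = (3 - 36/5)² = (-21/5)² = 441/25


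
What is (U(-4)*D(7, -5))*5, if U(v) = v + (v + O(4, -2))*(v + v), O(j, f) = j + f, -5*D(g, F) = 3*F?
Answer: 180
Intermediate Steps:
D(g, F) = -3*F/5
O(j, f) = f + j
U(v) = v + 2*v*(2 + v) (U(v) = v + (v + (-2 + 4))*(v + v) = v + (v + 2)*(2*v) = v + (2 + v)*(2*v) = v + 2*v*(2 + v))
(U(-4)*D(7, -5))*5 = ((-4*(5 + 2*(-4)))*(-3/5*(-5)))*5 = (-4*(5 - 8)*3)*5 = (-4*(-3)*3)*5 = (12*3)*5 = 36*5 = 180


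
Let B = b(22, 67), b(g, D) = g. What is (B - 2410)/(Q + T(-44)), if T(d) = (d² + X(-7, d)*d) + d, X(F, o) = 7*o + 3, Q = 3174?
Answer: -398/3081 ≈ -0.12918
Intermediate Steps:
X(F, o) = 3 + 7*o
B = 22
T(d) = d + d² + d*(3 + 7*d) (T(d) = (d² + (3 + 7*d)*d) + d = (d² + d*(3 + 7*d)) + d = d + d² + d*(3 + 7*d))
(B - 2410)/(Q + T(-44)) = (22 - 2410)/(3174 + 4*(-44)*(1 + 2*(-44))) = -2388/(3174 + 4*(-44)*(1 - 88)) = -2388/(3174 + 4*(-44)*(-87)) = -2388/(3174 + 15312) = -2388/18486 = -2388*1/18486 = -398/3081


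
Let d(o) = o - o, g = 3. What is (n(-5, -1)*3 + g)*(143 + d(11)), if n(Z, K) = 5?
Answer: 2574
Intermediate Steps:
d(o) = 0
(n(-5, -1)*3 + g)*(143 + d(11)) = (5*3 + 3)*(143 + 0) = (15 + 3)*143 = 18*143 = 2574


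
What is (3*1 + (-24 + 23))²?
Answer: 4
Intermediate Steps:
(3*1 + (-24 + 23))² = (3 - 1)² = 2² = 4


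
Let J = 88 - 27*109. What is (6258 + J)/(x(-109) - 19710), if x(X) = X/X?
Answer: -3403/19709 ≈ -0.17266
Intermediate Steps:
J = -2855 (J = 88 - 2943 = -2855)
x(X) = 1
(6258 + J)/(x(-109) - 19710) = (6258 - 2855)/(1 - 19710) = 3403/(-19709) = 3403*(-1/19709) = -3403/19709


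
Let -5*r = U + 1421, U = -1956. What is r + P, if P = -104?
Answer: 3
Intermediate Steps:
r = 107 (r = -(-1956 + 1421)/5 = -1/5*(-535) = 107)
r + P = 107 - 104 = 3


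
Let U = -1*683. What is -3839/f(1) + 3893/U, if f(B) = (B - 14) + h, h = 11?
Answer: 2614251/1366 ≈ 1913.8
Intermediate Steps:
U = -683
f(B) = -3 + B (f(B) = (B - 14) + 11 = (-14 + B) + 11 = -3 + B)
-3839/f(1) + 3893/U = -3839/(-3 + 1) + 3893/(-683) = -3839/(-2) + 3893*(-1/683) = -3839*(-½) - 3893/683 = 3839/2 - 3893/683 = 2614251/1366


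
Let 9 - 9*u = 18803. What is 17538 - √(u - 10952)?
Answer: 17538 - I*√117362/3 ≈ 17538.0 - 114.19*I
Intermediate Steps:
u = -18794/9 (u = 1 - ⅑*18803 = 1 - 18803/9 = -18794/9 ≈ -2088.2)
17538 - √(u - 10952) = 17538 - √(-18794/9 - 10952) = 17538 - √(-117362/9) = 17538 - I*√117362/3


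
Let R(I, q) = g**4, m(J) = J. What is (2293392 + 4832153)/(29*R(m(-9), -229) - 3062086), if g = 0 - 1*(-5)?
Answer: -7125545/3043961 ≈ -2.3409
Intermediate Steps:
g = 5 (g = 0 + 5 = 5)
R(I, q) = 625 (R(I, q) = 5**4 = 625)
(2293392 + 4832153)/(29*R(m(-9), -229) - 3062086) = (2293392 + 4832153)/(29*625 - 3062086) = 7125545/(18125 - 3062086) = 7125545/(-3043961) = 7125545*(-1/3043961) = -7125545/3043961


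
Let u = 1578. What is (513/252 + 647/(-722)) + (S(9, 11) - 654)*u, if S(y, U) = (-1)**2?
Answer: -10415615353/10108 ≈ -1.0304e+6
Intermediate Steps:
S(y, U) = 1
(513/252 + 647/(-722)) + (S(9, 11) - 654)*u = (513/252 + 647/(-722)) + (1 - 654)*1578 = (513*(1/252) + 647*(-1/722)) - 653*1578 = (57/28 - 647/722) - 1030434 = 11519/10108 - 1030434 = -10415615353/10108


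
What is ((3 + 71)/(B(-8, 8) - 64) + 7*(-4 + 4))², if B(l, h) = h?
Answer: 1369/784 ≈ 1.7462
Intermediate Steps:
((3 + 71)/(B(-8, 8) - 64) + 7*(-4 + 4))² = ((3 + 71)/(8 - 64) + 7*(-4 + 4))² = (74/(-56) + 7*0)² = (74*(-1/56) + 0)² = (-37/28 + 0)² = (-37/28)² = 1369/784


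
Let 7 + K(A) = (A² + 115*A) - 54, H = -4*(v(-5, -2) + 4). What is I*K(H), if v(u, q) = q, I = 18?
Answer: -16506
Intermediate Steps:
H = -8 (H = -4*(-2 + 4) = -4*2 = -8)
K(A) = -61 + A² + 115*A (K(A) = -7 + ((A² + 115*A) - 54) = -7 + (-54 + A² + 115*A) = -61 + A² + 115*A)
I*K(H) = 18*(-61 + (-8)² + 115*(-8)) = 18*(-61 + 64 - 920) = 18*(-917) = -16506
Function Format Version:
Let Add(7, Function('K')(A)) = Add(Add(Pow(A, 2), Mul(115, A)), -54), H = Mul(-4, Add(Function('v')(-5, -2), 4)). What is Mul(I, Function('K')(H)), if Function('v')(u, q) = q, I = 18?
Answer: -16506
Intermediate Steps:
H = -8 (H = Mul(-4, Add(-2, 4)) = Mul(-4, 2) = -8)
Function('K')(A) = Add(-61, Pow(A, 2), Mul(115, A)) (Function('K')(A) = Add(-7, Add(Add(Pow(A, 2), Mul(115, A)), -54)) = Add(-7, Add(-54, Pow(A, 2), Mul(115, A))) = Add(-61, Pow(A, 2), Mul(115, A)))
Mul(I, Function('K')(H)) = Mul(18, Add(-61, Pow(-8, 2), Mul(115, -8))) = Mul(18, Add(-61, 64, -920)) = Mul(18, -917) = -16506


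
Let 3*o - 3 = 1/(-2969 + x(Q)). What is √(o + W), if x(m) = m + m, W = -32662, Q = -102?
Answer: 2*I*√739864417785/9519 ≈ 180.72*I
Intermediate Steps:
x(m) = 2*m
o = 9518/9519 (o = 1 + 1/(3*(-2969 + 2*(-102))) = 1 + 1/(3*(-2969 - 204)) = 1 + (⅓)/(-3173) = 1 + (⅓)*(-1/3173) = 1 - 1/9519 = 9518/9519 ≈ 0.99990)
√(o + W) = √(9518/9519 - 32662) = √(-310900060/9519) = 2*I*√739864417785/9519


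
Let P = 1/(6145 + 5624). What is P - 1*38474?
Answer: -452800505/11769 ≈ -38474.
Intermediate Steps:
P = 1/11769 ≈ 8.4969e-5
P - 1*38474 = 1/11769 - 1*38474 = 1/11769 - 38474 = -452800505/11769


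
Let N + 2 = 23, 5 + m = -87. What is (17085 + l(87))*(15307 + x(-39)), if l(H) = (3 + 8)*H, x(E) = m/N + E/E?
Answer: 1932755264/7 ≈ 2.7611e+8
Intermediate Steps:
m = -92 (m = -5 - 87 = -92)
N = 21 (N = -2 + 23 = 21)
x(E) = -71/21 (x(E) = -92/21 + E/E = -92*1/21 + 1 = -92/21 + 1 = -71/21)
l(H) = 11*H
(17085 + l(87))*(15307 + x(-39)) = (17085 + 11*87)*(15307 - 71/21) = (17085 + 957)*(321376/21) = 18042*(321376/21) = 1932755264/7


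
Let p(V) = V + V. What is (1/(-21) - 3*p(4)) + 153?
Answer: 2708/21 ≈ 128.95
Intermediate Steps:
p(V) = 2*V
(1/(-21) - 3*p(4)) + 153 = (1/(-21) - 6*4) + 153 = (-1/21 - 3*8) + 153 = (-1/21 - 24) + 153 = -505/21 + 153 = 2708/21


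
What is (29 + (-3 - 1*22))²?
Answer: 16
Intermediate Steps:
(29 + (-3 - 1*22))² = (29 + (-3 - 22))² = (29 - 25)² = 4² = 16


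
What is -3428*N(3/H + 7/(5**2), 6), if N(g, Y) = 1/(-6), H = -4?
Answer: 1714/3 ≈ 571.33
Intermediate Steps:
N(g, Y) = -1/6
-3428*N(3/H + 7/(5**2), 6) = -3428*(-1/6) = 1714/3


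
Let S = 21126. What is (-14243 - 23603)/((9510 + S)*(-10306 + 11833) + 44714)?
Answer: -18923/23412943 ≈ -0.00080823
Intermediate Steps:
(-14243 - 23603)/((9510 + S)*(-10306 + 11833) + 44714) = (-14243 - 23603)/((9510 + 21126)*(-10306 + 11833) + 44714) = -37846/(30636*1527 + 44714) = -37846/(46781172 + 44714) = -37846/46825886 = -37846*1/46825886 = -18923/23412943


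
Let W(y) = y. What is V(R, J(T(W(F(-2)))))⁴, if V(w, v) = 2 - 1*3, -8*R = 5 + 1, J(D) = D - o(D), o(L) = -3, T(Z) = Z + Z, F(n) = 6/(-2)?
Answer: 1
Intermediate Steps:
F(n) = -3 (F(n) = 6*(-½) = -3)
T(Z) = 2*Z
J(D) = 3 + D (J(D) = D - 1*(-3) = D + 3 = 3 + D)
R = -¾ (R = -(5 + 1)/8 = -⅛*6 = -¾ ≈ -0.75000)
V(w, v) = -1 (V(w, v) = 2 - 3 = -1)
V(R, J(T(W(F(-2)))))⁴ = (-1)⁴ = 1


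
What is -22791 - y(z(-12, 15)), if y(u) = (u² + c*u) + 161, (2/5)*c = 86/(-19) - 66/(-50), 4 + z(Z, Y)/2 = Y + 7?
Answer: -2276146/95 ≈ -23959.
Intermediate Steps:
z(Z, Y) = 6 + 2*Y (z(Z, Y) = -8 + 2*(Y + 7) = -8 + 2*(7 + Y) = -8 + (14 + 2*Y) = 6 + 2*Y)
c = -1523/190 (c = 5*(86/(-19) - 66/(-50))/2 = 5*(86*(-1/19) - 66*(-1/50))/2 = 5*(-86/19 + 33/25)/2 = (5/2)*(-1523/475) = -1523/190 ≈ -8.0158)
y(u) = 161 + u² - 1523*u/190 (y(u) = (u² - 1523*u/190) + 161 = 161 + u² - 1523*u/190)
-22791 - y(z(-12, 15)) = -22791 - (161 + (6 + 2*15)² - 1523*(6 + 2*15)/190) = -22791 - (161 + (6 + 30)² - 1523*(6 + 30)/190) = -22791 - (161 + 36² - 1523/190*36) = -22791 - (161 + 1296 - 27414/95) = -22791 - 1*111001/95 = -22791 - 111001/95 = -2276146/95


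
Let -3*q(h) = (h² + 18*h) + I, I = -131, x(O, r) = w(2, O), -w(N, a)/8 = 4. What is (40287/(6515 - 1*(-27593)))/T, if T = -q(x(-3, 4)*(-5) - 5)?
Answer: 120861/910137872 ≈ 0.00013279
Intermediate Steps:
w(N, a) = -32 (w(N, a) = -8*4 = -32)
x(O, r) = -32
q(h) = 131/3 - 6*h - h²/3 (q(h) = -((h² + 18*h) - 131)/3 = -(-131 + h² + 18*h)/3 = 131/3 - 6*h - h²/3)
T = 26684/3 (T = -(131/3 - 6*(-32*(-5) - 5) - (-32*(-5) - 5)²/3) = -(131/3 - 6*(160 - 5) - (160 - 5)²/3) = -(131/3 - 6*155 - ⅓*155²) = -(131/3 - 930 - ⅓*24025) = -(131/3 - 930 - 24025/3) = -1*(-26684/3) = 26684/3 ≈ 8894.7)
(40287/(6515 - 1*(-27593)))/T = (40287/(6515 - 1*(-27593)))/(26684/3) = (40287/(6515 + 27593))*(3/26684) = (40287/34108)*(3/26684) = 120861/910137872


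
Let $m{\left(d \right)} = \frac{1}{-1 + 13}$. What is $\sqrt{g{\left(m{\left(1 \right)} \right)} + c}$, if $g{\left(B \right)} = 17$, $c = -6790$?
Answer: $i \sqrt{6773} \approx 82.298 i$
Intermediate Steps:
$m{\left(d \right)} = \frac{1}{12}$
$\sqrt{g{\left(m{\left(1 \right)} \right)} + c} = \sqrt{17 - 6790} = \sqrt{-6773} = i \sqrt{6773}$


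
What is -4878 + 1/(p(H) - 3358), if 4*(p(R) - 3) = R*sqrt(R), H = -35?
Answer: 2*(-85365*sqrt(35) + 32731382*I)/(5*(-2684*I + 7*sqrt(35))) ≈ -4878.0 + 4.6194e-6*I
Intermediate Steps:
p(R) = 3 + R**(3/2)/4 (p(R) = 3 + (R*sqrt(R))/4 = 3 + R**(3/2)/4)
-4878 + 1/(p(H) - 3358) = -4878 + 1/((3 + (-35)**(3/2)/4) - 3358) = -4878 + 1/((3 + (-35*I*sqrt(35))/4) - 3358) = -4878 + 1/((3 - 35*I*sqrt(35)/4) - 3358) = -4878 + 1/(-3355 - 35*I*sqrt(35)/4)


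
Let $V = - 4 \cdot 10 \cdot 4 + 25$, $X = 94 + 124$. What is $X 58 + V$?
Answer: $12509$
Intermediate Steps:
$X = 218$
$V = -135$ ($V = \left(-4\right) 40 + 25 = -160 + 25 = -135$)
$X 58 + V = 218 \cdot 58 - 135 = 12644 - 135 = 12509$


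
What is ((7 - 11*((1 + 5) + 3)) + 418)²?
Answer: 106276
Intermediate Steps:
((7 - 11*((1 + 5) + 3)) + 418)² = ((7 - 11*(6 + 3)) + 418)² = ((7 - 11*9) + 418)² = ((7 - 99) + 418)² = (-92 + 418)² = 326² = 106276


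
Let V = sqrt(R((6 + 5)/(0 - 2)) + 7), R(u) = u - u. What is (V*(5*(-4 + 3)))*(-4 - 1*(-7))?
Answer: -15*sqrt(7) ≈ -39.686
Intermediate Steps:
R(u) = 0
V = sqrt(7) (V = sqrt(0 + 7) = sqrt(7) ≈ 2.6458)
(V*(5*(-4 + 3)))*(-4 - 1*(-7)) = (sqrt(7)*(5*(-4 + 3)))*(-4 - 1*(-7)) = (sqrt(7)*(5*(-1)))*(-4 + 7) = (sqrt(7)*(-5))*3 = -5*sqrt(7)*3 = -15*sqrt(7)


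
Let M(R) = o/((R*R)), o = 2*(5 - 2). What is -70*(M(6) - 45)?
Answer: 9415/3 ≈ 3138.3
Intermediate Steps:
o = 6 (o = 2*3 = 6)
M(R) = 6/R² (M(R) = 6/((R*R)) = 6/(R²) = 6/R²)
-70*(M(6) - 45) = -70*(6/6² - 45) = -70*(6*(1/36) - 45) = -70*(⅙ - 45) = -70*(-269/6) = 9415/3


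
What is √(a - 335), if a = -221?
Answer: 2*I*√139 ≈ 23.58*I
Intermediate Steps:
√(a - 335) = √(-221 - 335) = √(-556) = 2*I*√139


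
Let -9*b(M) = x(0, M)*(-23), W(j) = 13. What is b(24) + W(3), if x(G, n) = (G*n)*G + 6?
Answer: 85/3 ≈ 28.333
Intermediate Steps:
x(G, n) = 6 + n*G² (x(G, n) = n*G² + 6 = 6 + n*G²)
b(M) = 46/3 (b(M) = -(6 + M*0²)*(-23)/9 = -(6 + M*0)*(-23)/9 = -(6 + 0)*(-23)/9 = -2*(-23)/3 = -⅑*(-138) = 46/3)
b(24) + W(3) = 46/3 + 13 = 85/3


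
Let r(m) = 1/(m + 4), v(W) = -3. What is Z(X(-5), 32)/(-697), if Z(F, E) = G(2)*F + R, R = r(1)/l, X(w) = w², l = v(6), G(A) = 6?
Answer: -2249/10455 ≈ -0.21511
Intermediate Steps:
r(m) = 1/(4 + m)
l = -3
R = -1/15 (R = 1/((4 + 1)*(-3)) = -⅓/5 = (⅕)*(-⅓) = -1/15 ≈ -0.066667)
Z(F, E) = -1/15 + 6*F (Z(F, E) = 6*F - 1/15 = -1/15 + 6*F)
Z(X(-5), 32)/(-697) = (-1/15 + 6*(-5)²)/(-697) = (-1/15 + 6*25)*(-1/697) = (-1/15 + 150)*(-1/697) = (2249/15)*(-1/697) = -2249/10455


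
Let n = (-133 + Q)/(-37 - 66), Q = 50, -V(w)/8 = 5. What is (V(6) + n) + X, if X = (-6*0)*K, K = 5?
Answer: -4037/103 ≈ -39.194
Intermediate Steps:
V(w) = -40 (V(w) = -8*5 = -40)
n = 83/103 (n = (-133 + 50)/(-37 - 66) = -83/(-103) = -83*(-1/103) = 83/103 ≈ 0.80583)
X = 0 (X = -6*0*5 = 0*5 = 0)
(V(6) + n) + X = (-40 + 83/103) + 0 = -4037/103 + 0 = -4037/103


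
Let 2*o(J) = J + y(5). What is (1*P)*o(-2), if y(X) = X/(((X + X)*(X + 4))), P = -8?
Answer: 70/9 ≈ 7.7778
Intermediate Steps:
y(X) = 1/(2*(4 + X)) (y(X) = X/(((2*X)*(4 + X))) = X/((2*X*(4 + X))) = X*(1/(2*X*(4 + X))) = 1/(2*(4 + X)))
o(J) = 1/36 + J/2 (o(J) = (J + 1/(2*(4 + 5)))/2 = (J + (½)/9)/2 = (J + (½)*(⅑))/2 = (J + 1/18)/2 = (1/18 + J)/2 = 1/36 + J/2)
(1*P)*o(-2) = (1*(-8))*(1/36 + (½)*(-2)) = -8*(1/36 - 1) = -8*(-35/36) = 70/9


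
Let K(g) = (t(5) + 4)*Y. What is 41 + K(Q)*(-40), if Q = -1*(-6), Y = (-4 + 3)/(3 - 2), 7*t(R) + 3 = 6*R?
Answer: 2487/7 ≈ 355.29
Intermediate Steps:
t(R) = -3/7 + 6*R/7 (t(R) = -3/7 + (6*R)/7 = -3/7 + 6*R/7)
Y = -1 (Y = -1/1 = -1*1 = -1)
Q = 6
K(g) = -55/7 (K(g) = ((-3/7 + (6/7)*5) + 4)*(-1) = ((-3/7 + 30/7) + 4)*(-1) = (27/7 + 4)*(-1) = (55/7)*(-1) = -55/7)
41 + K(Q)*(-40) = 41 - 55/7*(-40) = 41 + 2200/7 = 2487/7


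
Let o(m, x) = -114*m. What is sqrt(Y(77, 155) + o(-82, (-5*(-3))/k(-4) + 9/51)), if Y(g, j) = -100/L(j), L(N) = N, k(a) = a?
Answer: 2*sqrt(2245702)/31 ≈ 96.682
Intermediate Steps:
Y(g, j) = -100/j
sqrt(Y(77, 155) + o(-82, (-5*(-3))/k(-4) + 9/51)) = sqrt(-100/155 - 114*(-82)) = sqrt(-100*1/155 + 9348) = sqrt(-20/31 + 9348) = sqrt(289768/31) = 2*sqrt(2245702)/31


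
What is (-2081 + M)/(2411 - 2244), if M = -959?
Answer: -3040/167 ≈ -18.204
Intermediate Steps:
(-2081 + M)/(2411 - 2244) = (-2081 - 959)/(2411 - 2244) = -3040/167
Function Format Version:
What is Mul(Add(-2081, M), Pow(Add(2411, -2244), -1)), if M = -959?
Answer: Rational(-3040, 167) ≈ -18.204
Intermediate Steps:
Mul(Add(-2081, M), Pow(Add(2411, -2244), -1)) = Mul(Add(-2081, -959), Pow(Add(2411, -2244), -1)) = Mul(-3040, Pow(167, -1)) = Mul(-3040, Rational(1, 167)) = Rational(-3040, 167)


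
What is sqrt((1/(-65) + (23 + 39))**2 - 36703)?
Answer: 17*I*sqrt(480406)/65 ≈ 181.28*I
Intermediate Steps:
sqrt((1/(-65) + (23 + 39))**2 - 36703) = sqrt((-1/65 + 62)**2 - 36703) = sqrt((4029/65)**2 - 36703) = sqrt(16232841/4225 - 36703) = sqrt(-138837334/4225) = 17*I*sqrt(480406)/65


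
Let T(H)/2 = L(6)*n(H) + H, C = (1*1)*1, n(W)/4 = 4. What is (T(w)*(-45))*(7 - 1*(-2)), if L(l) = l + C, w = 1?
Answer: -91530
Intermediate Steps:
n(W) = 16 (n(W) = 4*4 = 16)
C = 1 (C = 1*1 = 1)
L(l) = 1 + l (L(l) = l + 1 = 1 + l)
T(H) = 224 + 2*H (T(H) = 2*((1 + 6)*16 + H) = 2*(7*16 + H) = 2*(112 + H) = 224 + 2*H)
(T(w)*(-45))*(7 - 1*(-2)) = ((224 + 2*1)*(-45))*(7 - 1*(-2)) = ((224 + 2)*(-45))*(7 + 2) = (226*(-45))*9 = -10170*9 = -91530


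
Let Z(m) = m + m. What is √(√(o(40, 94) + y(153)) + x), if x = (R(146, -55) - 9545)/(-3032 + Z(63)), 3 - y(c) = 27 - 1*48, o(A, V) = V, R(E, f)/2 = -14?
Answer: √(27819138 + 8444836*√118)/2906 ≈ 3.7626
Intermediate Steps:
R(E, f) = -28 (R(E, f) = 2*(-14) = -28)
Z(m) = 2*m
y(c) = 24 (y(c) = 3 - (27 - 1*48) = 3 - (27 - 48) = 3 - 1*(-21) = 3 + 21 = 24)
x = 9573/2906 (x = (-28 - 9545)/(-3032 + 2*63) = -9573/(-3032 + 126) = -9573/(-2906) = -9573*(-1/2906) = 9573/2906 ≈ 3.2942)
√(√(o(40, 94) + y(153)) + x) = √(√(94 + 24) + 9573/2906) = √(√118 + 9573/2906) = √(9573/2906 + √118)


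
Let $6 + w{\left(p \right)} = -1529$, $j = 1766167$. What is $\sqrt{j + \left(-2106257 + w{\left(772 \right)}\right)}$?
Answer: $5 i \sqrt{13665} \approx 584.49 i$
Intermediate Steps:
$w{\left(p \right)} = -1535$ ($w{\left(p \right)} = -6 - 1529 = -1535$)
$\sqrt{j + \left(-2106257 + w{\left(772 \right)}\right)} = \sqrt{1766167 - 2107792} = \sqrt{-341625} = 5 i \sqrt{13665}$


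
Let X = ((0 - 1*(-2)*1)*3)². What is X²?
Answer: 1296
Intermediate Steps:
X = 36 (X = ((0 + 2*1)*3)² = ((0 + 2)*3)² = (2*3)² = 6² = 36)
X² = 36² = 1296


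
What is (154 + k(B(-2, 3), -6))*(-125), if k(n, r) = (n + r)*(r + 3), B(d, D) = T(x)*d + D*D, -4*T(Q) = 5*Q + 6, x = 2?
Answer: -15125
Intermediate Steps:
T(Q) = -3/2 - 5*Q/4 (T(Q) = -(5*Q + 6)/4 = -(6 + 5*Q)/4 = -3/2 - 5*Q/4)
B(d, D) = D**2 - 4*d (B(d, D) = (-3/2 - 5/4*2)*d + D*D = (-3/2 - 5/2)*d + D**2 = -4*d + D**2 = D**2 - 4*d)
k(n, r) = (3 + r)*(n + r) (k(n, r) = (n + r)*(3 + r) = (3 + r)*(n + r))
(154 + k(B(-2, 3), -6))*(-125) = (154 + ((-6)**2 + 3*(3**2 - 4*(-2)) + 3*(-6) + (3**2 - 4*(-2))*(-6)))*(-125) = (154 + (36 + 3*(9 + 8) - 18 + (9 + 8)*(-6)))*(-125) = (154 + (36 + 3*17 - 18 + 17*(-6)))*(-125) = (154 + (36 + 51 - 18 - 102))*(-125) = (154 - 33)*(-125) = 121*(-125) = -15125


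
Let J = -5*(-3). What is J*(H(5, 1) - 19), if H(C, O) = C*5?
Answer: 90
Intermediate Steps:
J = 15
H(C, O) = 5*C
J*(H(5, 1) - 19) = 15*(5*5 - 19) = 15*(25 - 19) = 15*6 = 90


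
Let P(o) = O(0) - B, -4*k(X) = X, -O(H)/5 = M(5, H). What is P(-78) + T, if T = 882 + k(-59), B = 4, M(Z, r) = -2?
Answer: 3611/4 ≈ 902.75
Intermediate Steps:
O(H) = 10 (O(H) = -5*(-2) = 10)
k(X) = -X/4
P(o) = 6 (P(o) = 10 - 1*4 = 10 - 4 = 6)
T = 3587/4 (T = 882 - 1/4*(-59) = 882 + 59/4 = 3587/4 ≈ 896.75)
P(-78) + T = 6 + 3587/4 = 3611/4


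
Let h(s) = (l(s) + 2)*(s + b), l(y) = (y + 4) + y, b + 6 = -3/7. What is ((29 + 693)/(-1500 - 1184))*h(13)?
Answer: -265696/4697 ≈ -56.567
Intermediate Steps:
b = -45/7 (b = -6 - 3/7 = -45/7 ≈ -6.4286)
l(y) = 4 + 2*y (l(y) = (4 + y) + y = 4 + 2*y)
h(s) = (6 + 2*s)*(-45/7 + s) (h(s) = ((4 + 2*s) + 2)*(s - 45/7) = (6 + 2*s)*(-45/7 + s))
((29 + 693)/(-1500 - 1184))*h(13) = ((29 + 693)/(-1500 - 1184))*(-270/7 + 2*13² - 48/7*13) = (722/(-2684))*(-270/7 + 2*169 - 624/7) = (722*(-1/2684))*(-270/7 + 338 - 624/7) = -361/1342*1472/7 = -265696/4697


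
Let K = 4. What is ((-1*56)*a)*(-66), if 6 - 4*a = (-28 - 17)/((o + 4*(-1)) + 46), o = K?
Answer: 148302/23 ≈ 6447.9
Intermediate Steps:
o = 4
a = 321/184 (a = 3/2 - (-28 - 17)/(4*((4 + 4*(-1)) + 46)) = 3/2 - (-45)/(4*((4 - 4) + 46)) = 3/2 - (-45)/(4*(0 + 46)) = 3/2 - (-45)/(4*46) = 3/2 - ¼*(-45/46) = 3/2 + 45/184 = 321/184 ≈ 1.7446)
((-1*56)*a)*(-66) = (-1*56*(321/184))*(-66) = -56*321/184*(-66) = -2247/23*(-66) = 148302/23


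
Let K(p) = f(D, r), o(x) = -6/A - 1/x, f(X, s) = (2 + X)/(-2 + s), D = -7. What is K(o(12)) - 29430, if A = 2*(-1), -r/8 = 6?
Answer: -294299/10 ≈ -29430.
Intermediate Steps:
r = -48 (r = -8*6 = -48)
A = -2
f(X, s) = (2 + X)/(-2 + s)
o(x) = 3 - 1/x (o(x) = -6/(-2) - 1/x = -6*(-½) - 1/x = 3 - 1/x)
K(p) = ⅒ (K(p) = (2 - 7)/(-2 - 48) = -5/(-50) = -1/50*(-5) = ⅒)
K(o(12)) - 29430 = ⅒ - 29430 = -294299/10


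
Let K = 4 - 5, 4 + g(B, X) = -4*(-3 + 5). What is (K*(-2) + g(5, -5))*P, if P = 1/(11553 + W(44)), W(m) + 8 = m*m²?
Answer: -10/96729 ≈ -0.00010338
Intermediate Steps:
g(B, X) = -12 (g(B, X) = -4 - 4*(-3 + 5) = -4 - 4*2 = -4 - 8 = -12)
W(m) = -8 + m³ (W(m) = -8 + m*m² = -8 + m³)
K = -1
P = 1/96729 (P = 1/(11553 + (-8 + 44³)) = 1/(11553 + (-8 + 85184)) = 1/(11553 + 85176) = 1/96729 ≈ 1.0338e-5)
(K*(-2) + g(5, -5))*P = (-1*(-2) - 12)*(1/96729) = (2 - 12)*(1/96729) = -10*1/96729 = -10/96729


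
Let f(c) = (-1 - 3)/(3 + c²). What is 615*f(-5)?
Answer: -615/7 ≈ -87.857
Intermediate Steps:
f(c) = -4/(3 + c²)
615*f(-5) = 615*(-4/(3 + (-5)²)) = 615*(-4/(3 + 25)) = 615*(-4/28) = 615*(-4*1/28) = 615*(-⅐) = -615/7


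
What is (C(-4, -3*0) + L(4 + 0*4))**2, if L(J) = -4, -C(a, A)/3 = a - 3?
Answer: 289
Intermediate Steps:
C(a, A) = 9 - 3*a (C(a, A) = -3*(a - 3) = -3*(-3 + a) = 9 - 3*a)
(C(-4, -3*0) + L(4 + 0*4))**2 = ((9 - 3*(-4)) - 4)**2 = ((9 + 12) - 4)**2 = (21 - 4)**2 = 17**2 = 289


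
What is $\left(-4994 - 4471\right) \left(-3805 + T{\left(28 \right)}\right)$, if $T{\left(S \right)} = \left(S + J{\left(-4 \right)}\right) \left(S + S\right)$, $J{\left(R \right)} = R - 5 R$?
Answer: $12692565$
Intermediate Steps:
$J{\left(R \right)} = - 4 R$
$T{\left(S \right)} = 2 S \left(16 + S\right)$ ($T{\left(S \right)} = \left(S - -16\right) \left(S + S\right) = \left(S + 16\right) 2 S = \left(16 + S\right) 2 S = 2 S \left(16 + S\right)$)
$\left(-4994 - 4471\right) \left(-3805 + T{\left(28 \right)}\right) = \left(-4994 - 4471\right) \left(-3805 + 2 \cdot 28 \left(16 + 28\right)\right) = - 9465 \left(-3805 + 2 \cdot 28 \cdot 44\right) = - 9465 \left(-3805 + 2464\right) = \left(-9465\right) \left(-1341\right) = 12692565$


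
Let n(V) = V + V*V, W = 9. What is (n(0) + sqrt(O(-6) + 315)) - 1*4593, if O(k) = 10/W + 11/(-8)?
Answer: -4593 + sqrt(45322)/12 ≈ -4575.3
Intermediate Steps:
O(k) = -19/72 (O(k) = 10/9 + 11/(-8) = 10*(1/9) + 11*(-1/8) = 10/9 - 11/8 = -19/72)
n(V) = V + V**2
(n(0) + sqrt(O(-6) + 315)) - 1*4593 = (0*(1 + 0) + sqrt(-19/72 + 315)) - 1*4593 = (0*1 + sqrt(22661/72)) - 4593 = (0 + sqrt(45322)/12) - 4593 = sqrt(45322)/12 - 4593 = -4593 + sqrt(45322)/12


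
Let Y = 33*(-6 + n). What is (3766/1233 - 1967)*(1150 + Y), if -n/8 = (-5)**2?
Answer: 13676886160/1233 ≈ 1.1092e+7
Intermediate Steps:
n = -200 (n = -8*(-5)**2 = -8*25 = -200)
Y = -6798 (Y = 33*(-6 - 200) = 33*(-206) = -6798)
(3766/1233 - 1967)*(1150 + Y) = (3766/1233 - 1967)*(1150 - 6798) = (3766*(1/1233) - 1967)*(-5648) = (3766/1233 - 1967)*(-5648) = -2421545/1233*(-5648) = 13676886160/1233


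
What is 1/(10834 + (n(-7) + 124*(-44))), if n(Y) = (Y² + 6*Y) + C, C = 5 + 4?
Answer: 1/5394 ≈ 0.00018539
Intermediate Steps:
C = 9
n(Y) = 9 + Y² + 6*Y (n(Y) = (Y² + 6*Y) + 9 = 9 + Y² + 6*Y)
1/(10834 + (n(-7) + 124*(-44))) = 1/(10834 + ((9 + (-7)² + 6*(-7)) + 124*(-44))) = 1/(10834 + ((9 + 49 - 42) - 5456)) = 1/(10834 + (16 - 5456)) = 1/(10834 - 5440) = 1/5394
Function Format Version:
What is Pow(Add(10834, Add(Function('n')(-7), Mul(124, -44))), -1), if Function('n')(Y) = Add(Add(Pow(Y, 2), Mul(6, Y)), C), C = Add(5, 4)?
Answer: Rational(1, 5394) ≈ 0.00018539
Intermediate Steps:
C = 9
Function('n')(Y) = Add(9, Pow(Y, 2), Mul(6, Y)) (Function('n')(Y) = Add(Add(Pow(Y, 2), Mul(6, Y)), 9) = Add(9, Pow(Y, 2), Mul(6, Y)))
Pow(Add(10834, Add(Function('n')(-7), Mul(124, -44))), -1) = Pow(Add(10834, Add(Add(9, Pow(-7, 2), Mul(6, -7)), Mul(124, -44))), -1) = Pow(Add(10834, Add(Add(9, 49, -42), -5456)), -1) = Pow(Add(10834, Add(16, -5456)), -1) = Pow(Add(10834, -5440), -1) = Pow(5394, -1) = Rational(1, 5394)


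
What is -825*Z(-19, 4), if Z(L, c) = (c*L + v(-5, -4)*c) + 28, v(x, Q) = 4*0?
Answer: 39600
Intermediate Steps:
v(x, Q) = 0
Z(L, c) = 28 + L*c (Z(L, c) = (c*L + 0*c) + 28 = (L*c + 0) + 28 = L*c + 28 = 28 + L*c)
-825*Z(-19, 4) = -825*(28 - 19*4) = -825*(28 - 76) = -825*(-48) = 39600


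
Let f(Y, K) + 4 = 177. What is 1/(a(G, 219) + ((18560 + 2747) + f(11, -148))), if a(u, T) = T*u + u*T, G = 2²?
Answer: 1/23232 ≈ 4.3044e-5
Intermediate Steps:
G = 4
f(Y, K) = 173 (f(Y, K) = -4 + 177 = 173)
a(u, T) = 2*T*u (a(u, T) = T*u + T*u = 2*T*u)
1/(a(G, 219) + ((18560 + 2747) + f(11, -148))) = 1/(2*219*4 + ((18560 + 2747) + 173)) = 1/(1752 + (21307 + 173)) = 1/(1752 + 21480) = 1/23232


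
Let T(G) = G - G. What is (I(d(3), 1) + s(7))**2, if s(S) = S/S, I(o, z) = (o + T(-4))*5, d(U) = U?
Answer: 256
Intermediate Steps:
T(G) = 0
I(o, z) = 5*o (I(o, z) = (o + 0)*5 = o*5 = 5*o)
s(S) = 1
(I(d(3), 1) + s(7))**2 = (5*3 + 1)**2 = (15 + 1)**2 = 16**2 = 256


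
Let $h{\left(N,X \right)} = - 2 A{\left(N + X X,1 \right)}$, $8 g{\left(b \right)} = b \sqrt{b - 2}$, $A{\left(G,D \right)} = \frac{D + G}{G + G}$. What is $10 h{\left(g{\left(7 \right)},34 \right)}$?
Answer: $- \frac{855992430}{85525259} + \frac{560 \sqrt{5}}{85525259} \approx -10.009$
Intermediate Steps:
$A{\left(G,D \right)} = \frac{D + G}{2 G}$
$g{\left(b \right)} = \frac{b \sqrt{-2 + b}}{8}$ ($g{\left(b \right)} = \frac{b \sqrt{b - 2}}{8} = \frac{b \sqrt{-2 + b}}{8}$)
$h{\left(N,X \right)} = - \frac{1 + N + X^{2}}{N + X^{2}}$ ($h{\left(N,X \right)} = - 2 \frac{1 + \left(N + X X\right)}{2 \left(N + X X\right)} = - 2 \frac{1 + \left(N + X^{2}\right)}{2 \left(N + X^{2}\right)} = - 2 \frac{1 + N + X^{2}}{2 \left(N + X^{2}\right)} = - \frac{1 + N + X^{2}}{N + X^{2}}$)
$10 h{\left(g{\left(7 \right)},34 \right)} = 10 \frac{-1 - \frac{1}{8} \cdot 7 \sqrt{-2 + 7} - 34^{2}}{\frac{1}{8} \cdot 7 \sqrt{-2 + 7} + 34^{2}} = 10 \frac{-1 - \frac{1}{8} \cdot 7 \sqrt{5} - 1156}{\frac{1}{8} \cdot 7 \sqrt{5} + 1156} = 10 \frac{-1 - \frac{7 \sqrt{5}}{8} - 1156}{\frac{7 \sqrt{5}}{8} + 1156} = 10 \frac{-1 - \frac{7 \sqrt{5}}{8} - 1156}{1156 + \frac{7 \sqrt{5}}{8}} = 10 \frac{-1157 - \frac{7 \sqrt{5}}{8}}{1156 + \frac{7 \sqrt{5}}{8}} = \frac{10 \left(-1157 - \frac{7 \sqrt{5}}{8}\right)}{1156 + \frac{7 \sqrt{5}}{8}}$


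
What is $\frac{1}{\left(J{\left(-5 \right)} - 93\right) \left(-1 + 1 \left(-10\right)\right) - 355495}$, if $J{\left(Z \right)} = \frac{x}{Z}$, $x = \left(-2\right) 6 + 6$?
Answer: $- \frac{5}{1772426} \approx -2.821 \cdot 10^{-6}$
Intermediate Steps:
$x = -6$ ($x = -12 + 6 = -6$)
$J{\left(Z \right)} = - \frac{6}{Z}$
$\frac{1}{\left(J{\left(-5 \right)} - 93\right) \left(-1 + 1 \left(-10\right)\right) - 355495} = \frac{1}{\left(- \frac{6}{-5} - 93\right) \left(-1 + 1 \left(-10\right)\right) - 355495} = \frac{1}{\left(\left(-6\right) \left(- \frac{1}{5}\right) - 93\right) \left(-1 - 10\right) - 355495} = \frac{1}{\left(\frac{6}{5} - 93\right) \left(-11\right) - 355495} = \frac{1}{\left(- \frac{459}{5}\right) \left(-11\right) - 355495} = \frac{1}{\frac{5049}{5} - 355495} = \frac{1}{- \frac{1772426}{5}} = - \frac{5}{1772426}$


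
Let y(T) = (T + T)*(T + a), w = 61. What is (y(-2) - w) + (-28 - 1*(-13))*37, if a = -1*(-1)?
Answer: -612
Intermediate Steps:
a = 1
y(T) = 2*T*(1 + T) (y(T) = (T + T)*(T + 1) = (2*T)*(1 + T) = 2*T*(1 + T))
(y(-2) - w) + (-28 - 1*(-13))*37 = (2*(-2)*(1 - 2) - 1*61) + (-28 - 1*(-13))*37 = (2*(-2)*(-1) - 61) + (-28 + 13)*37 = (4 - 61) - 15*37 = -57 - 555 = -612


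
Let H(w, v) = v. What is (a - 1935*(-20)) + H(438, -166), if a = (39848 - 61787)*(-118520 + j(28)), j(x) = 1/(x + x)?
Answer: 145613911645/56 ≈ 2.6002e+9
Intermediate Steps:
j(x) = 1/(2*x)
a = 145611753741/56 (a = (39848 - 61787)*(-118520 + (½)/28) = -21939*(-118520 + (½)*(1/28)) = -21939*(-118520 + 1/56) = -21939*(-6637119/56) = 145611753741/56 ≈ 2.6002e+9)
(a - 1935*(-20)) + H(438, -166) = (145611753741/56 - 1935*(-20)) - 166 = (145611753741/56 + 38700) - 166 = 145613920941/56 - 166 = 145613911645/56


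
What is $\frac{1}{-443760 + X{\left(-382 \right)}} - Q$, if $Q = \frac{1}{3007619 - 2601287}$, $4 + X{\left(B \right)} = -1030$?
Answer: $- \frac{425563}{90367017804} \approx -4.7093 \cdot 10^{-6}$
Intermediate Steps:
$X{\left(B \right)} = -1034$ ($X{\left(B \right)} = -4 - 1030 = -1034$)
$Q = \frac{1}{406332} \approx 2.461 \cdot 10^{-6}$
$\frac{1}{-443760 + X{\left(-382 \right)}} - Q = \frac{1}{-443760 - 1034} - \frac{1}{406332} = \frac{1}{-444794} - \frac{1}{406332} = - \frac{1}{444794} - \frac{1}{406332} = - \frac{425563}{90367017804}$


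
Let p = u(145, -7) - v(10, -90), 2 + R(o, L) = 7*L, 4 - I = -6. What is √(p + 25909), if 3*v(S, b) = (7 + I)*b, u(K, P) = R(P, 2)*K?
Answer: √28159 ≈ 167.81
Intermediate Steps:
I = 10 (I = 4 - 1*(-6) = 4 + 6 = 10)
R(o, L) = -2 + 7*L
u(K, P) = 12*K (u(K, P) = (-2 + 7*2)*K = (-2 + 14)*K = 12*K)
v(S, b) = 17*b/3 (v(S, b) = ((7 + 10)*b)/3 = (17*b)/3 = 17*b/3)
p = 2250 (p = 12*145 - 17*(-90)/3 = 1740 - 1*(-510) = 1740 + 510 = 2250)
√(p + 25909) = √(2250 + 25909) = √28159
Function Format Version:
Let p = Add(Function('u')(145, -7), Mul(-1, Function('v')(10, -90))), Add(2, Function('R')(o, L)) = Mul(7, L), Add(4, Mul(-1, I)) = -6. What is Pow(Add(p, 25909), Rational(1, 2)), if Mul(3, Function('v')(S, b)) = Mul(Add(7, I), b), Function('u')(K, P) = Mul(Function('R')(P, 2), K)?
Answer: Pow(28159, Rational(1, 2)) ≈ 167.81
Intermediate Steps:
I = 10 (I = Add(4, Mul(-1, -6)) = Add(4, 6) = 10)
Function('R')(o, L) = Add(-2, Mul(7, L))
Function('u')(K, P) = Mul(12, K) (Function('u')(K, P) = Mul(Add(-2, Mul(7, 2)), K) = Mul(Add(-2, 14), K) = Mul(12, K))
Function('v')(S, b) = Mul(Rational(17, 3), b) (Function('v')(S, b) = Mul(Rational(1, 3), Mul(Add(7, 10), b)) = Mul(Rational(1, 3), Mul(17, b)) = Mul(Rational(17, 3), b))
p = 2250 (p = Add(Mul(12, 145), Mul(-1, Mul(Rational(17, 3), -90))) = Add(1740, Mul(-1, -510)) = Add(1740, 510) = 2250)
Pow(Add(p, 25909), Rational(1, 2)) = Pow(Add(2250, 25909), Rational(1, 2)) = Pow(28159, Rational(1, 2))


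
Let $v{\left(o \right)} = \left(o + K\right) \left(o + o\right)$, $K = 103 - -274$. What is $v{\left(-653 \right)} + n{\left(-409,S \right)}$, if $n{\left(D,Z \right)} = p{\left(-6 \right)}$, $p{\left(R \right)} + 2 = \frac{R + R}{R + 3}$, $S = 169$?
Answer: $360458$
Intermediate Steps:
$p{\left(R \right)} = -2 + \frac{2 R}{3 + R}$ ($p{\left(R \right)} = -2 + \frac{R + R}{R + 3} = -2 + \frac{2 R}{3 + R}$)
$K = 377$ ($K = 103 + 274 = 377$)
$n{\left(D,Z \right)} = 2$ ($n{\left(D,Z \right)} = - \frac{6}{3 - 6} = - \frac{6}{-3} = \left(-6\right) \left(- \frac{1}{3}\right) = 2$)
$v{\left(o \right)} = 2 o \left(377 + o\right)$ ($v{\left(o \right)} = \left(o + 377\right) \left(o + o\right) = \left(377 + o\right) 2 o = 2 o \left(377 + o\right)$)
$v{\left(-653 \right)} + n{\left(-409,S \right)} = 2 \left(-653\right) \left(377 - 653\right) + 2 = 2 \left(-653\right) \left(-276\right) + 2 = 360456 + 2 = 360458$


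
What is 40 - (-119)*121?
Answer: 14439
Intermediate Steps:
40 - (-119)*121 = 40 - 119*(-121) = 40 + 14399 = 14439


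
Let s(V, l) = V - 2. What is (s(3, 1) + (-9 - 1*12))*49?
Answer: -980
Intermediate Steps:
s(V, l) = -2 + V
(s(3, 1) + (-9 - 1*12))*49 = ((-2 + 3) + (-9 - 1*12))*49 = (1 + (-9 - 12))*49 = (1 - 21)*49 = -20*49 = -980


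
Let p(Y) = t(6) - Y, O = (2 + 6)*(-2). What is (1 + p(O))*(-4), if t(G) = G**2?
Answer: -212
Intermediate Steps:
O = -16 (O = 8*(-2) = -16)
p(Y) = 36 - Y (p(Y) = 6**2 - Y = 36 - Y)
(1 + p(O))*(-4) = (1 + (36 - 1*(-16)))*(-4) = (1 + (36 + 16))*(-4) = (1 + 52)*(-4) = 53*(-4) = -212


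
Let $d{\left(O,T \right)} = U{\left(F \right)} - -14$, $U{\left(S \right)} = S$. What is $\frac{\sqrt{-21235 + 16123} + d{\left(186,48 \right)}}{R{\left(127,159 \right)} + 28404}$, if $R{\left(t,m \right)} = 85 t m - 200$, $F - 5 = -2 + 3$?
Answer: $\frac{20}{1744609} + \frac{6 i \sqrt{142}}{1744609} \approx 1.1464 \cdot 10^{-5} + 4.0982 \cdot 10^{-5} i$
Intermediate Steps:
$F = 6$ ($F = 5 + \left(-2 + 3\right) = 5 + 1 = 6$)
$R{\left(t,m \right)} = -200 + 85 m t$ ($R{\left(t,m \right)} = 85 m t - 200 = -200 + 85 m t$)
$d{\left(O,T \right)} = 20$ ($d{\left(O,T \right)} = 6 - -14 = 6 + 14 = 20$)
$\frac{\sqrt{-21235 + 16123} + d{\left(186,48 \right)}}{R{\left(127,159 \right)} + 28404} = \frac{\sqrt{-21235 + 16123} + 20}{\left(-200 + 85 \cdot 159 \cdot 127\right) + 28404} = \frac{\sqrt{-5112} + 20}{\left(-200 + 1716405\right) + 28404} = \frac{6 i \sqrt{142} + 20}{1716205 + 28404} = \frac{20 + 6 i \sqrt{142}}{1744609} = \left(20 + 6 i \sqrt{142}\right) \frac{1}{1744609} = \frac{20}{1744609} + \frac{6 i \sqrt{142}}{1744609}$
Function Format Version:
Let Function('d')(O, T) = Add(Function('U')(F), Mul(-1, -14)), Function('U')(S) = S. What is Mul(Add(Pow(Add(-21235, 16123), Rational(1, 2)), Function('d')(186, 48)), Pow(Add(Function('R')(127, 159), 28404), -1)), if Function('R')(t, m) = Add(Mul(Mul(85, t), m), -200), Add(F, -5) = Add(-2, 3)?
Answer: Add(Rational(20, 1744609), Mul(Rational(6, 1744609), I, Pow(142, Rational(1, 2)))) ≈ Add(1.1464e-5, Mul(4.0982e-5, I))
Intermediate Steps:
F = 6 (F = Add(5, Add(-2, 3)) = Add(5, 1) = 6)
Function('R')(t, m) = Add(-200, Mul(85, m, t)) (Function('R')(t, m) = Add(Mul(85, m, t), -200) = Add(-200, Mul(85, m, t)))
Function('d')(O, T) = 20 (Function('d')(O, T) = Add(6, Mul(-1, -14)) = Add(6, 14) = 20)
Mul(Add(Pow(Add(-21235, 16123), Rational(1, 2)), Function('d')(186, 48)), Pow(Add(Function('R')(127, 159), 28404), -1)) = Mul(Add(Pow(Add(-21235, 16123), Rational(1, 2)), 20), Pow(Add(Add(-200, Mul(85, 159, 127)), 28404), -1)) = Mul(Add(Pow(-5112, Rational(1, 2)), 20), Pow(Add(Add(-200, 1716405), 28404), -1)) = Mul(Add(Mul(6, I, Pow(142, Rational(1, 2))), 20), Pow(Add(1716205, 28404), -1)) = Mul(Add(20, Mul(6, I, Pow(142, Rational(1, 2)))), Pow(1744609, -1)) = Mul(Add(20, Mul(6, I, Pow(142, Rational(1, 2)))), Rational(1, 1744609)) = Add(Rational(20, 1744609), Mul(Rational(6, 1744609), I, Pow(142, Rational(1, 2))))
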